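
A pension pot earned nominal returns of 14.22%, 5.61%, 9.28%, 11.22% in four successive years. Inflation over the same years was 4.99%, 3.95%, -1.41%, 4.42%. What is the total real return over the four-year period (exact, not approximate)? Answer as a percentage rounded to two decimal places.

30.49%

Compound the nominal returns: 1.1422 × 1.0561 × 1.0928 × 1.1122 = 1.466124.
Compound inflation: 1.0499 × 1.0395 × 0.9859 × 1.0442 = 1.123541.
Deflate: 1.466124 / 1.123541 = 1.304914.
Total real return = 1.304914 − 1 → 30.49%.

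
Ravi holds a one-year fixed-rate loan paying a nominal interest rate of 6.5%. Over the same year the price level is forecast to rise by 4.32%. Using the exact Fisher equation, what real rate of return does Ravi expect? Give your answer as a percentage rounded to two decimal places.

2.09%

1 + r = 1.06500 / 1.04320 = 1.020897
r = 1.020897 − 1 = 2.0897%, i.e. 2.09%.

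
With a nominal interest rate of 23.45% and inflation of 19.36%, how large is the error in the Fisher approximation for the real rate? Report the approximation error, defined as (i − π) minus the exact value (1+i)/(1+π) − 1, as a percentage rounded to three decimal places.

0.663%

Approximate: r ≈ 23.450% − 19.360% = 4.0900%
Exact: (1 + 0.2345)/(1 + 0.1936) − 1 = 3.4266%
Error = 4.0900% − 3.4266% = 0.6634% → 0.663%.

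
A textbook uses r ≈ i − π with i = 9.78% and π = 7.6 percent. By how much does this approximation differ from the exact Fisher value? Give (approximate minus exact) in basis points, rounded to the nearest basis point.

Approximate: r ≈ 9.780% − 7.600% = 2.1800%
Exact: (1 + 0.0978)/(1 + 0.0760) − 1 = 2.0260%
Error = 2.1800% − 2.0260% = 0.1540% → 15 basis points.

15 basis points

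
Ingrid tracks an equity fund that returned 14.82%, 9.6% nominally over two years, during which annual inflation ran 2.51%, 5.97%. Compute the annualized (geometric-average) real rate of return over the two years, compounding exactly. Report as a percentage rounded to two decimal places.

7.63%

Nominal growth factor = 1.1482 × 1.0960 = 1.25842720
Price-level growth factor = 1.0251 × 1.0597 = 1.08629847
Real growth factor = 1.25842720 / 1.08629847 = 1.15845436
Annualized real rate = 1.15845436^(1/2) − 1 = 7.6315% → 7.63%.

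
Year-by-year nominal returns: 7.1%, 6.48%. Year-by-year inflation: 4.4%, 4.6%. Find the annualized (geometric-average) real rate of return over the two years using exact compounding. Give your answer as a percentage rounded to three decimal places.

Nominal growth factor = 1.0710 × 1.0648 = 1.14040080
Price-level growth factor = 1.0440 × 1.0460 = 1.09202400
Real growth factor = 1.14040080 / 1.09202400 = 1.04430013
Annualized real rate = 1.04430013^(1/2) − 1 = 2.1910% → 2.191%.

2.191%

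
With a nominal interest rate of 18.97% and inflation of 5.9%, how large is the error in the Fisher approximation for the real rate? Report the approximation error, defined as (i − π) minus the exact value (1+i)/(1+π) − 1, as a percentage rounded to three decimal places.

Approximate: r ≈ 18.970% − 5.900% = 13.0700%
Exact: (1 + 0.1897)/(1 + 0.0590) − 1 = 12.3418%
Error = 13.0700% − 12.3418% = 0.7282% → 0.728%.

0.728%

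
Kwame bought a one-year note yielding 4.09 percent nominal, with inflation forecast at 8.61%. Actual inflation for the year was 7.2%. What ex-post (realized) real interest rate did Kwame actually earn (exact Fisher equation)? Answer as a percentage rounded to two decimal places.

Ex-post: (1 + 0.0409)/(1 + 0.0720) − 1 = -2.9011%
So the realized real rate is -2.90%.

-2.90%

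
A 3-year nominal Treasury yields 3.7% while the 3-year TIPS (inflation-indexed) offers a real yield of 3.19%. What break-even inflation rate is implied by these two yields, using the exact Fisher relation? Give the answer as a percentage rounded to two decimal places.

0.49%

(1 + π) = (1 + i)/(1 + r) = 1.03700 / 1.03190 = 1.004942
Break-even inflation = 1.004942 − 1 → 0.49%.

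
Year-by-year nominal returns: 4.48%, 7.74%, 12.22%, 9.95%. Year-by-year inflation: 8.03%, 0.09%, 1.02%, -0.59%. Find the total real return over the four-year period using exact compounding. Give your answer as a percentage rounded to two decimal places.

27.91%

Nominal growth factor = 1.0448 × 1.0774 × 1.1222 × 1.0995 = 1.388915
Price-level growth factor = 1.0803 × 1.0009 × 1.0102 × 0.9941 = 1.085857
Real growth factor = 1.388915 / 1.085857 = 1.279096
Total real return = 1.279096 − 1 → 27.91%.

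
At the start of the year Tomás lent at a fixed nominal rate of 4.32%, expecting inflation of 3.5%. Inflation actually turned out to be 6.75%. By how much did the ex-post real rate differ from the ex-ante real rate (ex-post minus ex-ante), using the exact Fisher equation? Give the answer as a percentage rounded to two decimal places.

Ex-ante: (1 + 0.0432)/(1 + 0.0350) − 1 = 0.7923%
Ex-post: (1 + 0.0432)/(1 + 0.0675) − 1 = -2.2763%
Difference (ex-post − ex-ante) = -3.0686% → -3.07%.

-3.07%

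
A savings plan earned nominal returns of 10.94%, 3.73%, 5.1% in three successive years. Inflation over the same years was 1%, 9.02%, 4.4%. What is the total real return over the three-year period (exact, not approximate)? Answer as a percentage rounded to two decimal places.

Nominal growth factor = 1.1094 × 1.0373 × 1.0510 = 1.209470
Price-level growth factor = 1.0100 × 1.0902 × 1.0440 = 1.149550
Real growth factor = 1.209470 / 1.149550 = 1.052125
Total real return = 1.052125 − 1 → 5.21%.

5.21%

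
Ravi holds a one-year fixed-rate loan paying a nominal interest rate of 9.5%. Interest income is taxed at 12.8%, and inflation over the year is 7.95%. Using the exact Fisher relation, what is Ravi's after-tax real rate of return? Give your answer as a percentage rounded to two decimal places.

0.31%

After-tax nominal return = 9.5% × (1 − 0.128) = 8.2840%.
1 + r = 1.08284 / 1.07950 = 1.003094
After-tax real rate = 1.003094 − 1 → 0.31%.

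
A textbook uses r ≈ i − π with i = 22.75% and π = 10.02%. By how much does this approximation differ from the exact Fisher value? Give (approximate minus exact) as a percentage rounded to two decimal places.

Approximate: r ≈ 22.750% − 10.020% = 12.7300%
Exact: (1 + 0.2275)/(1 + 0.1002) − 1 = 11.5706%
Error = 12.7300% − 11.5706% = 1.1594% → 1.16%.

1.16%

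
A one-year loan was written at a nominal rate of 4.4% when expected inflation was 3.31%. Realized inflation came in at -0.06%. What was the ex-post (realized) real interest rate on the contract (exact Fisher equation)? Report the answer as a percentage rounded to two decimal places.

4.46%

Ex-post: (1 + 0.0440)/(1 − 0.0006) − 1 = 4.4627%
So the realized real rate is 4.46%.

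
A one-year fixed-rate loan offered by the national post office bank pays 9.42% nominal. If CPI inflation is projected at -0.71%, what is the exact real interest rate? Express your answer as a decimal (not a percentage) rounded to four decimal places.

By the Fisher identity, 1 + r = (1 + i)/(1 + π).
1 + r = 1.09420 / 0.99290 = 1.102024
r = 1.102024 − 1 = 10.2024%, i.e. 0.1020.

0.1020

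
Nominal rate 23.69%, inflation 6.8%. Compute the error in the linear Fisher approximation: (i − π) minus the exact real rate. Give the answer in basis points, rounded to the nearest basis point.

Approximate: r ≈ 23.690% − 6.800% = 16.8900%
Exact: (1 + 0.2369)/(1 + 0.0680) − 1 = 15.8146%
Error = 16.8900% − 15.8146% = 1.0754% → 108 basis points.

108 basis points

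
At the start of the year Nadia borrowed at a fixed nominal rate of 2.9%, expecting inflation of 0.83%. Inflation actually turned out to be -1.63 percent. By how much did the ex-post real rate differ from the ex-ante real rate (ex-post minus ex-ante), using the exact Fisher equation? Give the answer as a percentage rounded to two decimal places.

2.55%

Ex-ante: (1 + 0.0290)/(1 + 0.0083) − 1 = 2.0530%
Ex-post: (1 + 0.0290)/(1 − 0.0163) − 1 = 4.6051%
Difference (ex-post − ex-ante) = 2.5521% → 2.55%.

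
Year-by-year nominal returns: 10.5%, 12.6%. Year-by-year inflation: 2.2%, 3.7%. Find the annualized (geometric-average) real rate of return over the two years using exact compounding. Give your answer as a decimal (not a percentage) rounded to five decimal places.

0.08352

Compound the nominal returns: 1.1050 × 1.1260 = 1.24423000.
Compound inflation: 1.0220 × 1.0370 = 1.05981400.
Deflate: 1.24423000 / 1.05981400 = 1.17400789.
Annualized real rate = 1.17400789^(1/2) − 1 = 8.3516% → 0.08352.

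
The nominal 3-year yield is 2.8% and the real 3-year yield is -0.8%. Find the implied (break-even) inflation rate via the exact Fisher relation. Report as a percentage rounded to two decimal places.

(1 + π) = (1 + i)/(1 + r) = 1.02800 / 0.99200 = 1.036290
Break-even inflation = 1.036290 − 1 → 3.63%.

3.63%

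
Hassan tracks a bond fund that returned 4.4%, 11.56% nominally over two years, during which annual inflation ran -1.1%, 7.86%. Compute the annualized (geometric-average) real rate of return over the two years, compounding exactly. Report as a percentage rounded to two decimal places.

4.49%

Compound the nominal returns: 1.0440 × 1.1156 = 1.16468640.
Compound inflation: 0.9890 × 1.0786 = 1.06673540.
Deflate: 1.16468640 / 1.06673540 = 1.09182315.
Annualized real rate = 1.09182315^(1/2) − 1 = 4.4903% → 4.49%.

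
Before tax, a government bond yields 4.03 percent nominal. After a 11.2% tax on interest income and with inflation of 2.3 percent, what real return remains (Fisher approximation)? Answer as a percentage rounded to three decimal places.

1.279%

After-tax nominal return = 4.03% × (1 − 0.112) = 3.57864%.
r ≈ 3.57864% − 2.3% → 1.279%.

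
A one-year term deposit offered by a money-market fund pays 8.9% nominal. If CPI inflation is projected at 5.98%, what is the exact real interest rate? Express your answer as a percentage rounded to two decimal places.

2.76%

By the Fisher equation, 1 + r = (1 + i)/(1 + π).
1 + r = 1.08900 / 1.05980 = 1.027552
r = 1.027552 − 1 = 2.7552%, i.e. 2.76%.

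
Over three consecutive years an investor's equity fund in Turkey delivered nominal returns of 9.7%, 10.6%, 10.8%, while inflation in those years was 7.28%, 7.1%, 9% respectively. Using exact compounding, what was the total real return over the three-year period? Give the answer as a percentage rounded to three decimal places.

Compound the nominal returns: 1.0970 × 1.1060 × 1.1080 = 1.344316.
Compound inflation: 1.0728 × 1.0710 × 1.0900 = 1.252376.
Deflate: 1.344316 / 1.252376 = 1.073413.
Total real return = 1.073413 − 1 → 7.341%.

7.341%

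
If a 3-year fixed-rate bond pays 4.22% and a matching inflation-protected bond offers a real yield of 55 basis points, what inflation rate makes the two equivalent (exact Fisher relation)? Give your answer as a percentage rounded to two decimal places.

(1 + π) = (1 + i)/(1 + r) = 1.04220 / 1.00550 = 1.036499
Break-even inflation = 1.036499 − 1 → 3.65%.

3.65%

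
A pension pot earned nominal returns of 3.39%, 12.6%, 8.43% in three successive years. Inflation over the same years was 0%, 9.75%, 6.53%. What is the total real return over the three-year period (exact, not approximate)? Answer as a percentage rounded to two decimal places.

Nominal growth factor = 1.0339 × 1.1260 × 1.0843 = 1.262311
Price-level growth factor = 1.0000 × 1.0975 × 1.0653 = 1.169167
Real growth factor = 1.262311 / 1.169167 = 1.079667
Total real return = 1.079667 − 1 → 7.97%.

7.97%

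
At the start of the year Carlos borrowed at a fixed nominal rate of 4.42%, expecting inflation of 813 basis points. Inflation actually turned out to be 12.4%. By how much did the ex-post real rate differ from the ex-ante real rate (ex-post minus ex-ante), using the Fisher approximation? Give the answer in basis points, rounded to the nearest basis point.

-427 basis points

Ex-ante: 4.42% − 8.13% = -3.710%
Ex-post: 4.42% − 12.4% = -7.980%
Difference (ex-post − ex-ante) = -4.2700% → -427 basis points.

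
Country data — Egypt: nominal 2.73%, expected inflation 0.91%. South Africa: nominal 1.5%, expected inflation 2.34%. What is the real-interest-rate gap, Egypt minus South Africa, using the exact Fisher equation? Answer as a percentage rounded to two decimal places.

2.62%

Egypt: (1 + 0.0273)/(1 + 0.0091) − 1 = 1.8036%
South Africa: (1 + 0.0150)/(1 + 0.0234) − 1 = -0.8208%
Differential = 1.8036% − (-0.8208%) = 2.6244% → 2.62%.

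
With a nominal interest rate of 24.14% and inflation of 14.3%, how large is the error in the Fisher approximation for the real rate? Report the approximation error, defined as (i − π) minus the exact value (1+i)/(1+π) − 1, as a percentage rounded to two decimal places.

1.23%

Approximate: r ≈ 24.140% − 14.300% = 9.8400%
Exact: (1 + 0.2414)/(1 + 0.1430) − 1 = 8.6089%
Error = 9.8400% − 8.6089% = 1.2311% → 1.23%.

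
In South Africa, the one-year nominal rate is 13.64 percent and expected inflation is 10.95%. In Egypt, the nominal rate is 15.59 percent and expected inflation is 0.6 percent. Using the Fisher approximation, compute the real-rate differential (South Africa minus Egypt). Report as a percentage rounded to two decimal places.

South Africa: 13.64% − 10.95% = 2.690%
Egypt: 15.59% − 0.6% = 14.990%
Differential = -12.300% → -12.30%.

-12.30%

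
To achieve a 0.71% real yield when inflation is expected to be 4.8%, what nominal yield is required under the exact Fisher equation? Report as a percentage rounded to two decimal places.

5.54%

(1 + i) = (1 + r)(1 + π) = 1.00710 × 1.04800 = 1.0554408
i = 1.0554408 − 1, so the required nominal rate is 5.54%.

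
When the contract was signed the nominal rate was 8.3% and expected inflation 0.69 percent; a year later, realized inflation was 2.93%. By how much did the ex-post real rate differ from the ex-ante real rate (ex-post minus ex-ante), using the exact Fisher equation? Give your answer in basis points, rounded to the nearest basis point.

Ex-ante: (1 + 0.0830)/(1 + 0.0069) − 1 = 7.5579%
Ex-post: (1 + 0.0830)/(1 + 0.0293) − 1 = 5.2171%
Difference (ex-post − ex-ante) = -2.3407% → -234 basis points.

-234 basis points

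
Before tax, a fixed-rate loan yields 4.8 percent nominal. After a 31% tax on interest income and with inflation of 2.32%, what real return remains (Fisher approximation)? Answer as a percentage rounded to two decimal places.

0.99%

After-tax nominal return = 4.8% × (1 − 0.31) = 3.3120%.
r ≈ 3.3120% − 2.32% → 0.99%.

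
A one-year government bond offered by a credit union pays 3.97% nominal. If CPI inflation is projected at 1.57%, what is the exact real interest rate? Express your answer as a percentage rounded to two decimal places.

1 + r = 1.03970 / 1.01570 = 1.023629
r = 1.023629 − 1 = 2.3629%, i.e. 2.36%.

2.36%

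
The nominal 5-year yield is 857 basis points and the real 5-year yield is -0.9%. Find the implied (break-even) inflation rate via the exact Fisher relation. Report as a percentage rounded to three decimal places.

(1 + π) = (1 + i)/(1 + r) = 1.08570 / 0.99100 = 1.095560
Break-even inflation = 1.095560 − 1 → 9.556%.

9.556%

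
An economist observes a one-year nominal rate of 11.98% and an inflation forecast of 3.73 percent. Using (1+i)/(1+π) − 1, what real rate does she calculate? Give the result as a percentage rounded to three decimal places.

By the Fisher relation, 1 + r = (1 + i)/(1 + π).
1 + r = 1.11980 / 1.03730 = 1.079533
r = 1.079533 − 1 = 7.9533%, i.e. 7.953%.

7.953%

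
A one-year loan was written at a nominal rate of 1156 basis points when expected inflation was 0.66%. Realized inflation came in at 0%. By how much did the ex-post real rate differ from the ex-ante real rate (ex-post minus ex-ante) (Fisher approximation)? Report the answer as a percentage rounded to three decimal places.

Ex-ante: 11.56% − 0.66% = 10.900%
Ex-post: 11.56% − 0% = 11.560%
Difference (ex-post − ex-ante) = 0.6600% → 0.660%.

0.660%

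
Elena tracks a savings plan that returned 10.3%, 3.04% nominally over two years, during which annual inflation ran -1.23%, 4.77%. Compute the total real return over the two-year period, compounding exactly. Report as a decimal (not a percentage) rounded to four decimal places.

Compound the nominal returns: 1.1030 × 1.0304 = 1.136531.
Compound inflation: 0.9877 × 1.0477 = 1.034813.
Deflate: 1.136531 / 1.034813 = 1.098296.
Total real return = 1.098296 − 1 → 0.0983.

0.0983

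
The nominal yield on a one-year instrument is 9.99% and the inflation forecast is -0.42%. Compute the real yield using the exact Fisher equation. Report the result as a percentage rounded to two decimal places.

10.45%

1 + r = 1.09990 / 0.99580 = 1.104539
r = 1.104539 − 1 = 10.4539%, i.e. 10.45%.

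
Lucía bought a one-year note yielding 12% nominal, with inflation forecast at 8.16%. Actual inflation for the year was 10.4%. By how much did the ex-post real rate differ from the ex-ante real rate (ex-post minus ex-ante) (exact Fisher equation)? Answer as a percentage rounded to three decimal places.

-2.101%

Ex-ante: (1 + 0.1200)/(1 + 0.0816) − 1 = 3.5503%
Ex-post: (1 + 0.1200)/(1 + 0.1040) − 1 = 1.4493%
Difference (ex-post − ex-ante) = -2.1010% → -2.101%.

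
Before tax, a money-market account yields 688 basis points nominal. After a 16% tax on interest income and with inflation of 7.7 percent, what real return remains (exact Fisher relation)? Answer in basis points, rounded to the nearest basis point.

After-tax nominal return = 6.88% × (1 − 0.16) = 5.7792%.
1 + r = 1.057792 / 1.07700 = 0.982165
After-tax real rate = 0.982165 − 1 → -178 basis points.

-178 basis points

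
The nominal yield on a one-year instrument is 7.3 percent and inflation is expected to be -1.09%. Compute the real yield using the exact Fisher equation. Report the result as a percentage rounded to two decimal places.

1 + r = 1.07300 / 0.98910 = 1.084825
r = 1.084825 − 1 = 8.4825%, i.e. 8.48%.

8.48%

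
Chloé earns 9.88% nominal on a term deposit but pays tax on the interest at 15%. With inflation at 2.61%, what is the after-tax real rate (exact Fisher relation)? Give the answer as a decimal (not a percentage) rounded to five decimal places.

0.05641

After-tax nominal return = 9.88% × (1 − 0.15) = 8.3980%.
1 + r = 1.08398 / 1.02610 = 1.056408
After-tax real rate = 1.056408 − 1 → 0.05641.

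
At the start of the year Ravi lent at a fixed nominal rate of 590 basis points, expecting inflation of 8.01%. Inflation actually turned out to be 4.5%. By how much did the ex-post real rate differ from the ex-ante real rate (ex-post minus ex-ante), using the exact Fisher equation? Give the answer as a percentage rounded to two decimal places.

3.29%

Ex-ante: (1 + 0.0590)/(1 + 0.0801) − 1 = -1.9535%
Ex-post: (1 + 0.0590)/(1 + 0.0450) − 1 = 1.3397%
Difference (ex-post − ex-ante) = 3.2932% → 3.29%.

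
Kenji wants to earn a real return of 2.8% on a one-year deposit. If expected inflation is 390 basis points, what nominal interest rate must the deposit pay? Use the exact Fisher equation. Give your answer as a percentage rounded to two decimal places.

6.81%

(1 + i) = (1 + r)(1 + π) = 1.02800 × 1.03900 = 1.068092
i = 1.068092 − 1, so the required nominal rate is 6.81%.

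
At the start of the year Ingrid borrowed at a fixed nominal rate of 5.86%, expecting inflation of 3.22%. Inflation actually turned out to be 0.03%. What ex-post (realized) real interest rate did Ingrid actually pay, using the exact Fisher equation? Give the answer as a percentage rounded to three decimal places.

Ex-post: (1 + 0.0586)/(1 + 0.0003) − 1 = 5.8283%
So the realized real rate is 5.828%.

5.828%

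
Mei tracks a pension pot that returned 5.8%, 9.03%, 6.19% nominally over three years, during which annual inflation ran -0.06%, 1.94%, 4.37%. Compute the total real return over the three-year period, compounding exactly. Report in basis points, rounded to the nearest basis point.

1520 basis points

Compound the nominal returns: 1.0580 × 1.0903 × 1.0619 = 1.224941.
Compound inflation: 0.9994 × 1.0194 × 1.0437 = 1.063309.
Deflate: 1.224941 / 1.063309 = 1.152008.
Total real return = 1.152008 − 1 → 1520 basis points.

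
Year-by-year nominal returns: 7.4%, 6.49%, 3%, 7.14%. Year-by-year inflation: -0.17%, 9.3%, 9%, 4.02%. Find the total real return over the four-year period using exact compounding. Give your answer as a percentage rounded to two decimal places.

2.02%

Compound the nominal returns: 1.0740 × 1.0649 × 1.0300 × 1.0714 = 1.262124.
Compound inflation: 0.9983 × 1.0930 × 1.0900 × 1.0402 = 1.237156.
Deflate: 1.262124 / 1.237156 = 1.020181.
Total real return = 1.020181 − 1 → 2.02%.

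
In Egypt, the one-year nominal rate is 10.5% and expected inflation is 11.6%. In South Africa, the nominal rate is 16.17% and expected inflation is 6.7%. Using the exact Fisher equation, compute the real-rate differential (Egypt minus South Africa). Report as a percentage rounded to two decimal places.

-9.86%

Egypt: (1 + 0.1050)/(1 + 0.1160) − 1 = -0.9857%
South Africa: (1 + 0.1617)/(1 + 0.0670) − 1 = 8.8754%
Differential = -0.9857% − 8.8754% = -9.8610% → -9.86%.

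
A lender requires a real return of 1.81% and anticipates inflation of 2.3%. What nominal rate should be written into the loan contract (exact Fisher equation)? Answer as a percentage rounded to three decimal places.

4.152%

(1 + i) = (1 + r)(1 + π) = 1.01810 × 1.02300 = 1.0415163
i = 1.0415163 − 1, so the required nominal rate is 4.152%.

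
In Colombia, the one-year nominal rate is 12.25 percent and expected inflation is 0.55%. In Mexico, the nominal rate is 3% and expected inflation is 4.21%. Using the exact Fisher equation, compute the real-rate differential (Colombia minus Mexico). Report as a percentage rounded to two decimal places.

Colombia: (1 + 0.1225)/(1 + 0.0055) − 1 = 11.6360%
Mexico: (1 + 0.0300)/(1 + 0.0421) − 1 = -1.1611%
Differential = 11.6360% − (-1.1611%) = 12.7971% → 12.80%.

12.80%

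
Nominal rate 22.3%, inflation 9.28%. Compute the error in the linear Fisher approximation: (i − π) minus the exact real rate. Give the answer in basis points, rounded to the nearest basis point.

111 basis points

Approximate: r ≈ 22.300% − 9.280% = 13.0200%
Exact: (1 + 0.2230)/(1 + 0.0928) − 1 = 11.9143%
Error = 13.0200% − 11.9143% = 1.1057% → 111 basis points.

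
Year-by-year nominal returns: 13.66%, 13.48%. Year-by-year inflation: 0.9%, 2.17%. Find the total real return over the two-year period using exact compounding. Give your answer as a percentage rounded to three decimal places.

Nominal growth factor = 1.1366 × 1.1348 = 1.289814
Price-level growth factor = 1.0090 × 1.0217 = 1.030895
Real growth factor = 1.289814 / 1.030895 = 1.251159
Total real return = 1.251159 − 1 → 25.116%.

25.116%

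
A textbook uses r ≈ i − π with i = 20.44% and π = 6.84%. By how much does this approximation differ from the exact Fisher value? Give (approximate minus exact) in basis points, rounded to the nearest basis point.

87 basis points

Approximate: r ≈ 20.440% − 6.840% = 13.6000%
Exact: (1 + 0.2044)/(1 + 0.0684) − 1 = 12.7293%
Error = 13.6000% − 12.7293% = 0.8707% → 87 basis points.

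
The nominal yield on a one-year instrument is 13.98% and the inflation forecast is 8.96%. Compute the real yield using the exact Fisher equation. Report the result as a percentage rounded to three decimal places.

4.607%

1 + r = 1.13980 / 1.08960 = 1.046072
r = 1.046072 − 1 = 4.6072%, i.e. 4.607%.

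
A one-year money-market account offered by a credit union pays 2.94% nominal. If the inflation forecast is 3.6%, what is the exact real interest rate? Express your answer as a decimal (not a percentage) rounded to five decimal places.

-0.00637

By the Fisher relation, 1 + r = (1 + i)/(1 + π).
1 + r = 1.02940 / 1.03600 = 0.993629
r = 0.993629 − 1 = -0.6371%, i.e. -0.00637.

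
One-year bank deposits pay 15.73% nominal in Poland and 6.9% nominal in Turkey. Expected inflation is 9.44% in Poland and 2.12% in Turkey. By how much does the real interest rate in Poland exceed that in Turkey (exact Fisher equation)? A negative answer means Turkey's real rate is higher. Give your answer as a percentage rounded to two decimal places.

Poland: (1 + 0.1573)/(1 + 0.0944) − 1 = 5.7474%
Turkey: (1 + 0.0690)/(1 + 0.0212) − 1 = 4.6808%
Differential = 5.7474% − 4.6808% = 1.0667% → 1.07%.

1.07%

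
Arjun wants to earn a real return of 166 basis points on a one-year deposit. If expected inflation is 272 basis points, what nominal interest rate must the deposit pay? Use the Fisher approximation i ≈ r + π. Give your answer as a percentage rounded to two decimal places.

4.38%

i ≈ r + π = 1.66% + 2.72% = 4.38%.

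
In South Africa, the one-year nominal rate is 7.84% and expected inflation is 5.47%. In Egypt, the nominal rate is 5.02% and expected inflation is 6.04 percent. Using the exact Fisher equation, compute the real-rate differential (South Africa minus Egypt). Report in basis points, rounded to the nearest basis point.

South Africa: (1 + 0.0784)/(1 + 0.0547) − 1 = 2.2471%
Egypt: (1 + 0.0502)/(1 + 0.0604) − 1 = -0.9619%
Differential = 2.2471% − (-0.9619%) = 3.2090% → 321 basis points.

321 basis points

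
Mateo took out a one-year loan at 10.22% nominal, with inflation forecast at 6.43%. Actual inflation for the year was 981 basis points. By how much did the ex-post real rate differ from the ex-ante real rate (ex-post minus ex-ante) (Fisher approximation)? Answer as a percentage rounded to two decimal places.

-3.38%

Ex-ante: 10.22% − 6.43% = 3.790%
Ex-post: 10.22% − 9.81% = 0.410%
Difference (ex-post − ex-ante) = -3.3800% → -3.38%.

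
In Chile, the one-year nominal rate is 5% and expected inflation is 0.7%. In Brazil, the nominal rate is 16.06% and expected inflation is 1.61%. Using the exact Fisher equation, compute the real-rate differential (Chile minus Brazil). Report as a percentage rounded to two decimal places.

-9.95%

Chile: (1 + 0.0500)/(1 + 0.0070) − 1 = 4.2701%
Brazil: (1 + 0.1606)/(1 + 0.0161) − 1 = 14.2210%
Differential = 4.2701% − 14.2210% = -9.9509% → -9.95%.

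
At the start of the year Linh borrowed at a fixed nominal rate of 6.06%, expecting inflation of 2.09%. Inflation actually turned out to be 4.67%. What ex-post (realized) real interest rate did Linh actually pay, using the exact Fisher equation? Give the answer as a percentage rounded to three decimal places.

1.328%

Ex-post: (1 + 0.0606)/(1 + 0.0467) − 1 = 1.3280%
So the realized real rate is 1.328%.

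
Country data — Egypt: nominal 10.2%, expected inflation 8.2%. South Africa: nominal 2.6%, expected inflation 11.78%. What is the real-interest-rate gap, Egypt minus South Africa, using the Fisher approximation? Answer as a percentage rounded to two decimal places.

11.18%

Egypt: 10.2% − 8.2% = 2.000%
South Africa: 2.6% − 11.78% = -9.180%
Differential = 11.180% → 11.18%.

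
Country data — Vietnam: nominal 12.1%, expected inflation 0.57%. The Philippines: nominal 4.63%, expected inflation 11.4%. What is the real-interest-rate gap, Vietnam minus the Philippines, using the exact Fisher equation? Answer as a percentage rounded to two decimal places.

Vietnam: (1 + 0.1210)/(1 + 0.0057) − 1 = 11.4647%
The Philippines: (1 + 0.0463)/(1 + 0.1140) − 1 = -6.0772%
Differential = 11.4647% − (-6.0772%) = 17.5419% → 17.54%.

17.54%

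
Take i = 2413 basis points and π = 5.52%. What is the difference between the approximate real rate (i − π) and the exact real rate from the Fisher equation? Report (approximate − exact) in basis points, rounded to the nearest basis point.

97 basis points

Approximate: r ≈ 24.130% − 5.520% = 18.6100%
Exact: (1 + 0.2413)/(1 + 0.0552) − 1 = 17.6365%
Error = 18.6100% − 17.6365% = 0.9735% → 97 basis points.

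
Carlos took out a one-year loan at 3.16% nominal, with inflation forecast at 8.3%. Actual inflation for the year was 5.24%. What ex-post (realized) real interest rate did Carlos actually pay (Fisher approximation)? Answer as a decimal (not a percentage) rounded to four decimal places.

Ex-post: 3.16% − 5.24% = -2.080%
So the realized real rate is -0.0208.

-0.0208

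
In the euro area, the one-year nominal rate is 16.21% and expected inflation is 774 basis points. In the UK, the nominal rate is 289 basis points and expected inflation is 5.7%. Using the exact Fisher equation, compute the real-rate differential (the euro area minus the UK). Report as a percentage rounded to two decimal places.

10.52%

The euro area: (1 + 0.1621)/(1 + 0.0774) − 1 = 7.8615%
The UK: (1 + 0.0289)/(1 + 0.0570) − 1 = -2.6585%
Differential = 7.8615% − (-2.6585%) = 10.5200% → 10.52%.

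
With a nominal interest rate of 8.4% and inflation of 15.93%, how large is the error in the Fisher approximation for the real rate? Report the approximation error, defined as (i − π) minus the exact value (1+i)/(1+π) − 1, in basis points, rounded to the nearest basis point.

-103 basis points

Approximate: r ≈ 8.400% − 15.930% = -7.5300%
Exact: (1 + 0.0840)/(1 + 0.1593) − 1 = -6.4953%
Error = -7.5300% − (-6.4953%) = -1.0347% → -103 basis points.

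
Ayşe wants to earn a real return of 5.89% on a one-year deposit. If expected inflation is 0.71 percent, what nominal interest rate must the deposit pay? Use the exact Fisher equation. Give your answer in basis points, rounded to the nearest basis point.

(1 + i) = (1 + r)(1 + π) = 1.05890 × 1.00710 = 1.06641819
i = 1.06641819 − 1, so the required nominal rate is 664 basis points.

664 basis points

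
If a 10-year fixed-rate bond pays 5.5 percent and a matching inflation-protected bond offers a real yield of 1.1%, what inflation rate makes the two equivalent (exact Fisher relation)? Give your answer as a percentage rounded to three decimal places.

(1 + π) = (1 + i)/(1 + r) = 1.05500 / 1.01100 = 1.043521
Break-even inflation = 1.043521 − 1 → 4.352%.

4.352%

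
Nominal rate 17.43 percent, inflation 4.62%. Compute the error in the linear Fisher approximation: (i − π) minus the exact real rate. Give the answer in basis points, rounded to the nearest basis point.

Approximate: r ≈ 17.430% − 4.620% = 12.8100%
Exact: (1 + 0.1743)/(1 + 0.0462) − 1 = 12.2443%
Error = 12.8100% − 12.2443% = 0.5657% → 57 basis points.

57 basis points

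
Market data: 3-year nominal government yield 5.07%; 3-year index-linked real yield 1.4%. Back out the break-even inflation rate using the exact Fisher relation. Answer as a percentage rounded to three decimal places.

3.619%

(1 + π) = (1 + i)/(1 + r) = 1.05070 / 1.01400 = 1.036193
Break-even inflation = 1.036193 − 1 → 3.619%.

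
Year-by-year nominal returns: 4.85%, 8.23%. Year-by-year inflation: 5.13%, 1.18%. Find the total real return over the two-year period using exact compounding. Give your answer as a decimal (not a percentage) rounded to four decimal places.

0.0668

Compound the nominal returns: 1.0485 × 1.0823 = 1.134792.
Compound inflation: 1.0513 × 1.0118 = 1.063705.
Deflate: 1.134792 / 1.063705 = 1.066829.
Total real return = 1.066829 − 1 → 0.0668.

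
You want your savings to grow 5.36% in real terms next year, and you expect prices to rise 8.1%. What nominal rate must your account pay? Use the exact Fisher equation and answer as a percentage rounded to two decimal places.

13.89%

(1 + i) = (1 + r)(1 + π) = 1.05360 × 1.08100 = 1.1389416
i = 1.1389416 − 1, so the required nominal rate is 13.89%.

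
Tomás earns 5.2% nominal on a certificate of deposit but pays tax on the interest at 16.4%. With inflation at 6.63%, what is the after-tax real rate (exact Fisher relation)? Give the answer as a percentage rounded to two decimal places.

After-tax nominal return = 5.2% × (1 − 0.164) = 4.3472%.
1 + r = 1.043472 / 1.06630 = 0.978591
After-tax real rate = 0.978591 − 1 → -2.14%.

-2.14%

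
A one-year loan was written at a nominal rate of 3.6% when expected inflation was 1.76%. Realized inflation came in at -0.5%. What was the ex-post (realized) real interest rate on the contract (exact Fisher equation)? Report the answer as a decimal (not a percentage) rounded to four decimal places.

Ex-post: (1 + 0.0360)/(1 − 0.0050) − 1 = 4.1206%
So the realized real rate is 0.0412.

0.0412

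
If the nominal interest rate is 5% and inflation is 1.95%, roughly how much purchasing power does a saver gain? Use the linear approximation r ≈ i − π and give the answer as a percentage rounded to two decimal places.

r ≈ i − π = 5% − 1.95% = 3.05%.

3.05%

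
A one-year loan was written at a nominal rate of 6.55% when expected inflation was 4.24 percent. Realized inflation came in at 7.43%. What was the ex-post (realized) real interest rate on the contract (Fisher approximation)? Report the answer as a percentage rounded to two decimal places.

Ex-post: 6.55% − 7.43% = -0.880%
So the realized real rate is -0.88%.

-0.88%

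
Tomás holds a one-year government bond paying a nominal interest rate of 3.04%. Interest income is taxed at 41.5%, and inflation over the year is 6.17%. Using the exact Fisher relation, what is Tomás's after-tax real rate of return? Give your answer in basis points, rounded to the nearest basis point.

-414 basis points

After-tax nominal return = 3.04% × (1 − 0.415) = 1.7784%.
1 + r = 1.017784 / 1.06170 = 0.958636
After-tax real rate = 0.958636 − 1 → -414 basis points.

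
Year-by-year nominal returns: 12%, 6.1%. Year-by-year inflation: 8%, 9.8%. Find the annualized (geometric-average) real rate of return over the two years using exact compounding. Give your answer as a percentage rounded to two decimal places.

0.10%

Compound the nominal returns: 1.1200 × 1.0610 = 1.18832000.
Compound inflation: 1.0800 × 1.0980 = 1.18584000.
Deflate: 1.18832000 / 1.18584000 = 1.00209134.
Annualized real rate = 1.00209134^(1/2) − 1 = 0.1045% → 0.10%.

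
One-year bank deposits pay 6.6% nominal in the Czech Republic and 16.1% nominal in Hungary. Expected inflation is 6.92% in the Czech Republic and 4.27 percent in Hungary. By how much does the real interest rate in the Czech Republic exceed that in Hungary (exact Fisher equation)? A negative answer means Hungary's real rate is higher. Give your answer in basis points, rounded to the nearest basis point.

-1164 basis points

The Czech Republic: (1 + 0.0660)/(1 + 0.0692) − 1 = -0.2993%
Hungary: (1 + 0.1610)/(1 + 0.0427) − 1 = 11.3455%
Differential = -0.2993% − 11.3455% = -11.6448% → -1164 basis points.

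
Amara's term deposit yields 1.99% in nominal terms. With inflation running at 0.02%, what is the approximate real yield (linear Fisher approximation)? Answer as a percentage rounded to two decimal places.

1.97%

r ≈ i − π = 1.99% − 0.02% = 1.97%.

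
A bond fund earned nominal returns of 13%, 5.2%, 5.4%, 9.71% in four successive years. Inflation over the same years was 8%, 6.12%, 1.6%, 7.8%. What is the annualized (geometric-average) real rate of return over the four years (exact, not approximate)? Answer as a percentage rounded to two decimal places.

Nominal growth factor = 1.1300 × 1.0520 × 1.0540 × 1.0971 = 1.37461478
Price-level growth factor = 1.0800 × 1.0612 × 1.0160 × 1.0780 = 1.25525935
Real growth factor = 1.37461478 / 1.25525935 = 1.09508428
Annualized real rate = 1.09508428^(1/4) − 1 = 2.2968% → 2.30%.

2.30%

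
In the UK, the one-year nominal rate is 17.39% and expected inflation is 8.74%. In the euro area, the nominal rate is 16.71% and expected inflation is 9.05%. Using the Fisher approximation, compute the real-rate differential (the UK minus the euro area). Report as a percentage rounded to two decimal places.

The UK: 17.39% − 8.74% = 8.650%
The euro area: 16.71% − 9.05% = 7.660%
Differential = 0.990% → 0.99%.

0.99%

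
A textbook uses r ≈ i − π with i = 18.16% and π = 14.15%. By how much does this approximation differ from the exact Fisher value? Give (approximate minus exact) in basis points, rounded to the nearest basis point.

50 basis points

Approximate: r ≈ 18.160% − 14.150% = 4.0100%
Exact: (1 + 0.1816)/(1 + 0.1415) − 1 = 3.5129%
Error = 4.0100% − 3.5129% = 0.4971% → 50 basis points.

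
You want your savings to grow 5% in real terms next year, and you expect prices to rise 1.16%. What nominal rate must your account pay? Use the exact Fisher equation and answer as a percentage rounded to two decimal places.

6.22%

(1 + i) = (1 + r)(1 + π) = 1.05000 × 1.01160 = 1.06218
i = 1.06218 − 1, so the required nominal rate is 6.22%.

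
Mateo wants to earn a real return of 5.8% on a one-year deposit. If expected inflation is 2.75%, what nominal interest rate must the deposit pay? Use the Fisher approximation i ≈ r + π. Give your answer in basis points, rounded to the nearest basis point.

855 basis points

i ≈ r + π = 5.8% + 2.75% = 855 basis points.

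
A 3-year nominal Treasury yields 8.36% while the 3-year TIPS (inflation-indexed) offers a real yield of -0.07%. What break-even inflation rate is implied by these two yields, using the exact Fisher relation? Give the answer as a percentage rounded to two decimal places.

(1 + π) = (1 + i)/(1 + r) = 1.08360 / 0.99930 = 1.084359
Break-even inflation = 1.084359 − 1 → 8.44%.

8.44%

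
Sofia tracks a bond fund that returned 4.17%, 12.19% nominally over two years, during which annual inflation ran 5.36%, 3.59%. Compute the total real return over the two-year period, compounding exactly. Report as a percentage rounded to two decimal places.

Nominal growth factor = 1.0417 × 1.1219 = 1.168683
Price-level growth factor = 1.0536 × 1.0359 = 1.091424
Real growth factor = 1.168683 / 1.091424 = 1.070787
Total real return = 1.070787 − 1 → 7.08%.

7.08%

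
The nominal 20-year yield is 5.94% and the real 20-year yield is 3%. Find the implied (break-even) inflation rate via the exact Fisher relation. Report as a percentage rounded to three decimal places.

(1 + π) = (1 + i)/(1 + r) = 1.05940 / 1.03000 = 1.028544
Break-even inflation = 1.028544 − 1 → 2.854%.

2.854%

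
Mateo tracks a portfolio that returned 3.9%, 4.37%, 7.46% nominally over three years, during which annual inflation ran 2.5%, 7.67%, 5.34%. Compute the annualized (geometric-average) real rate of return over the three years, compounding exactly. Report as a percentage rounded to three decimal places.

Nominal growth factor = 1.0390 × 1.0437 × 1.0746 = 1.16530086
Price-level growth factor = 1.0250 × 1.0767 × 1.0534 = 1.16255067
Real growth factor = 1.16530086 / 1.16255067 = 1.00236565
Annualized real rate = 1.00236565^(1/3) − 1 = 0.0788% → 0.079%.

0.079%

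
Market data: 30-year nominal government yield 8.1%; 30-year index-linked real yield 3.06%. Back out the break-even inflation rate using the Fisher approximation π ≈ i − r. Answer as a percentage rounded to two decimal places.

5.04%

π ≈ i − r = 8.1% − 3.06% → 5.04%.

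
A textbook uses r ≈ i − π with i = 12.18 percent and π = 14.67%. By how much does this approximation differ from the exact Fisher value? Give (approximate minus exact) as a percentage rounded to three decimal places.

Approximate: r ≈ 12.180% − 14.670% = -2.4900%
Exact: (1 + 0.1218)/(1 + 0.1467) − 1 = -2.1714%
Error = -2.4900% − (-2.1714%) = -0.3186% → -0.319%.

-0.319%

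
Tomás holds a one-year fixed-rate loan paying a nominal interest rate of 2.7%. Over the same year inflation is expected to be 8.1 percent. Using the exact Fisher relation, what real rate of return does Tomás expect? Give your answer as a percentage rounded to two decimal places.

By the Fisher relation, 1 + r = (1 + i)/(1 + π).
1 + r = 1.02700 / 1.08100 = 0.950046
r = 0.950046 − 1 = -4.9954%, i.e. -5.00%.

-5.00%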